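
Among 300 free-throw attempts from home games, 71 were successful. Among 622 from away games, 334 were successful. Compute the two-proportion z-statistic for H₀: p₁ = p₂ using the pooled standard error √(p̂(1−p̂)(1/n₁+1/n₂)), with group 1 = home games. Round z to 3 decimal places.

z = -8.608

p̂₁ = 71/300 = 0.23667, p̂₂ = 334/622 = 0.53698.
Pooling: p̂ = 405/922 = 0.43926.
Pooled SE = √[0.2463110·0.00494105] ≈ 0.034886.
z = (p̂₁ − p̂₂)/SE = (0.23667 − 0.53698)/0.034886 = -0.30031/0.034886 = -8.608.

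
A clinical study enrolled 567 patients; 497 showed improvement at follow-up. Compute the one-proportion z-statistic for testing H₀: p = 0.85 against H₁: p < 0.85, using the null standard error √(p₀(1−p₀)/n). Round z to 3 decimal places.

z = 1.770

Sample proportion p̂ = 497/567 = 0.87654.
SE₀ = √(0.85·0.15/567) = 0.014996.
Test statistic: z = 0.02654/0.014996 = 1.770.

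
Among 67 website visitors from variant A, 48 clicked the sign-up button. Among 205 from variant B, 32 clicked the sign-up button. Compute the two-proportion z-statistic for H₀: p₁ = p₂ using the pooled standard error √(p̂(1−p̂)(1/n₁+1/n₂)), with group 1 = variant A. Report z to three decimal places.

z = 8.739

Sample proportions: p̂₁ = 48/67 = 0.71642 and p̂₂ = 32/205 = 0.15610.
Pooled p̂ = (48+32)/(67+205) = 80/272 = 0.29412.
Pooled SE = √[0.2076125·0.01980342] ≈ 0.064120.
z = 0.56032/0.064120 = 8.739.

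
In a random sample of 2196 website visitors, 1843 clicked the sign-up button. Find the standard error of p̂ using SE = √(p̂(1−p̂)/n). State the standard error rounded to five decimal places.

p̂ = 1843/2196 = 0.83925.
p̂(1−p̂) = 0.83925·0.16075 = 0.134909.
Dividing by n and taking the root: √0.000061434 = 0.00784.

SE = 0.00784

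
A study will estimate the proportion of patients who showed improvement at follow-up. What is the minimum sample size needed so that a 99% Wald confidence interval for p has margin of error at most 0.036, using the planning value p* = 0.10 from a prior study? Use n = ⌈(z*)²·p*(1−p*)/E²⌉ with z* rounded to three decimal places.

n = 461

The 99% critical value is z* = 2.576.
p*(1−p*) = 0.0900.
Required n before rounding: 6.635776 × 0.0900 / 0.036² = 460.818.
Rounding up, n = 461.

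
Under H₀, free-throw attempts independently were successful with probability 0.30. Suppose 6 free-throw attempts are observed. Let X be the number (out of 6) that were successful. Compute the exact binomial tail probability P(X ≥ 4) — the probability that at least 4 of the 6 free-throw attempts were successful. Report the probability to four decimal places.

X ~ Binomial(n=6, p=0.30).
P(X ≥ 4) = C(6,4)·0.30^4·0.70^2 + C(6,5)·0.30^5·0.70^1 + C(6,6)·0.30^6·0.70^0.
= 0.059535 + 0.010206 + 0.000729 = 0.0705.

P = 0.0705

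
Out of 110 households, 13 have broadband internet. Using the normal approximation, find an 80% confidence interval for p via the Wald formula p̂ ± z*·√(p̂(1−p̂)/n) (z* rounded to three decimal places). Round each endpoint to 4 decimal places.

(0.0787, 0.1576)

The sample proportion is 13/110 = 0.11818.
Standard error of p̂: √(0.104215/110) = √0.000947408 = 0.030780.
The 80% critical value is z* = 1.282.
Margin = 1.282·0.030780 = 0.03946.
CI: 0.11818 ± 0.03946 = (0.0787, 0.1576).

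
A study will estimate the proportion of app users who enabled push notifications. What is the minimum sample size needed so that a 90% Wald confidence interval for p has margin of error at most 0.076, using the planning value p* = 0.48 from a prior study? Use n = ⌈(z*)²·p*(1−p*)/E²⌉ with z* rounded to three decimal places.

z* = 1.645 at the 90% level.
p*(1−p*) = 0.48·0.52 = 0.2496.
(z*)²·p*(1−p*)/E² = 2.706025·0.2496/0.005776 = 116.936.
Rounding up, n = 117.

n = 117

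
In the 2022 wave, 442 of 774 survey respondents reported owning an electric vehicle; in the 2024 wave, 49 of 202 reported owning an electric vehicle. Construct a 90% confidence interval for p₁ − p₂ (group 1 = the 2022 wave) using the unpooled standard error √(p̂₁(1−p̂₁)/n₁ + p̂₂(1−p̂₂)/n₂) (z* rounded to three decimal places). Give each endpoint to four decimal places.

p̂₁ = 0.57106, p̂₂ = 0.24257, so the observed difference is 0.32849.
SE = √(0.000316474 + 0.000909564) = √0.001226038 = 0.035015.
For 90% confidence, z* = 1.645. Margin of error = 0.05760.
Interval: 0.32849 ± 0.05760 → (0.2709, 0.3861).

(0.2709, 0.3861)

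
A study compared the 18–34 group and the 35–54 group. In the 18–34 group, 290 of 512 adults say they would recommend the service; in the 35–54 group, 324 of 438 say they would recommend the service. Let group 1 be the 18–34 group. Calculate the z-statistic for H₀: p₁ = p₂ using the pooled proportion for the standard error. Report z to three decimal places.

z = -5.570

Sample proportions: p̂₁ = 290/512 = 0.56641 and p̂₂ = 324/438 = 0.73973.
Pooling: p̂ = 614/950 = 0.64632.
Pooled SE = √[0.2285917·0.00423623] ≈ 0.031119.
z = (p̂₁ − p̂₂)/SE = (0.56641 − 0.73973)/0.031119 = -0.17332/0.031119 = -5.570.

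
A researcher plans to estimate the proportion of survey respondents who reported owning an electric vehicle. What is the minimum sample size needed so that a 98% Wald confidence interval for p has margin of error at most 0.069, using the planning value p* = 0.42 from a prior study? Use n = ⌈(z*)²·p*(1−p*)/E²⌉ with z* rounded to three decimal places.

n = 277

For 98% confidence, z* = 2.326.
p*(1−p*) = 0.2436.
Required n before rounding: 5.410276 × 0.2436 / 0.069² = 276.821.
⌈276.821⌉ = 277.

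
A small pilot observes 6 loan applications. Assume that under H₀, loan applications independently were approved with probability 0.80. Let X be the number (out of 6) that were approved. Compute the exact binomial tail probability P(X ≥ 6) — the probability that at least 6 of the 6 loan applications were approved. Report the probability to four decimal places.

X is binomial with n = 6 and p = 0.80.
P(X ≥ 6) = C(6,6)·0.80^6·0.20^0.
= 0.262144 = 0.2621.

P = 0.2621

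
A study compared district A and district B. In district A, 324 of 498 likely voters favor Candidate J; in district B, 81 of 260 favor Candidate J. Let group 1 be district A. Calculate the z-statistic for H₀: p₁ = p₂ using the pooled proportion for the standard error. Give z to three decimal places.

p̂₁ = 324/498 = 0.65060, p̂₂ = 81/260 = 0.31154.
Pooled p̂ = (324+81)/(498+260) = 405/758 = 0.53430.
SE = √[p̂(1−p̂)(1/n₁+1/n₂)] = √[0.53430·0.46570·(1/498+1/260)] ≈ 0.038166.
z = 0.33906/0.038166 = 8.884.

z = 8.884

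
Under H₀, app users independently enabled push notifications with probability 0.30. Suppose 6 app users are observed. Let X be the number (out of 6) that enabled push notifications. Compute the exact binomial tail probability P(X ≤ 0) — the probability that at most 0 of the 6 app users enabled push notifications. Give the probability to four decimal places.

P = 0.1176

X is binomial with n = 6 and p = 0.30.
P(X ≤ 0) = C(6,0)·0.30^0·0.70^6.
= 0.117649 = 0.1176.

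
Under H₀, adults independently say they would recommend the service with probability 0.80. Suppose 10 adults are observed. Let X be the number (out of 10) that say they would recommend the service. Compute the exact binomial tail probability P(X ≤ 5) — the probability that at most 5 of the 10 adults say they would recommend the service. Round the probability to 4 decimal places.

X is binomial with n = 10 and p = 0.80.
P(X ≤ 5) = Σ_{j=0}^{5} C(10,j)·0.80^j·0.20^{10−j}.
= 0.000000 + 0.000004 + 0.000074 + 0.000786 + 0.005505 + 0.026424 = 0.0328.

P = 0.0328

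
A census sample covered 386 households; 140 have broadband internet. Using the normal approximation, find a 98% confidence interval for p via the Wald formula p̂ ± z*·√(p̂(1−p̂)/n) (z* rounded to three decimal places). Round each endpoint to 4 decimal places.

(0.3058, 0.4196)

Sample proportion p̂ = 140/386 = 0.36269.
Standard error of p̂: √(0.231147/386) = √0.000598827 = 0.024471.
The 98% critical value is z* = 2.326.
Margin = 2.326·0.024471 = 0.05692.
Interval: 0.36269 ± 0.05692 → (0.3058, 0.4196).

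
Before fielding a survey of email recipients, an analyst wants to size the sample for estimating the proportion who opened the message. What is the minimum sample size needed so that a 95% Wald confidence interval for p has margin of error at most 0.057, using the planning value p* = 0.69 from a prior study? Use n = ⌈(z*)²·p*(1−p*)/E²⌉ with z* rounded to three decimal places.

n = 253

z* = 1.960 at the 95% level.
p*(1−p*) = 0.69·0.31 = 0.2139.
Required n before rounding: 3.841600 × 0.2139 / 0.057² = 252.914.
⌈252.914⌉ = 253.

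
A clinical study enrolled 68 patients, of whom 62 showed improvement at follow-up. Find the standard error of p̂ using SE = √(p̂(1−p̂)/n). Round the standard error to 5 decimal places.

SE = 0.03440

The sample proportion is 62/68 = 0.91176.
p̂(1−p̂) = 0.080454.
SE = √(0.080454/68) = 0.03440.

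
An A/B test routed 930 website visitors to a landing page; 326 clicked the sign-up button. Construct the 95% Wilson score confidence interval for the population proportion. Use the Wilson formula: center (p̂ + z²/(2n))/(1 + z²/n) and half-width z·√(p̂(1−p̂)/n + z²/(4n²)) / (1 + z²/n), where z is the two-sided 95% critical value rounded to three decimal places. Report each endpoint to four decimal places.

(0.3205, 0.3818)

p̂ = 326/930 = 0.35054; z = 1.960, so z² = 3.841600.
1 + z²/n = 1.004131.
Center = (0.35054 + 0.002065)/1.004131 = 0.35115.
Radicand: p̂(1−p̂)/n + z²/(4n²) = 0.000244797 + 0.000001110 = 0.000245907.
Half-width = z·√(radicand)/denom = 1.960·0.015681/1.004131 = 0.03061.
CI: 0.35115 ± 0.03061 = (0.3205, 0.3818).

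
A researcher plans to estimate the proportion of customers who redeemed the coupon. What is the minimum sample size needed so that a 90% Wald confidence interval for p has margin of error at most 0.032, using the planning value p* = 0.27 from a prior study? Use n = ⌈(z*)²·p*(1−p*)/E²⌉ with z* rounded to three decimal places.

z* = 1.645 at the 90% level.
p*(1−p*) = 0.1971.
(z*)²·p*(1−p*)/E² = 2.706025·0.1971/0.001024 = 520.857.
⌈520.857⌉ = 521.

n = 521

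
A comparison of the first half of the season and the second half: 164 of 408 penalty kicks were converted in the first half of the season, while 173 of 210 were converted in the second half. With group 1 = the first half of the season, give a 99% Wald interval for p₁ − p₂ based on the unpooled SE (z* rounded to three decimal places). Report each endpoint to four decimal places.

p̂₁ = 164/408 = 0.40196, p̂₂ = 173/210 = 0.82381; p̂₁ − p̂₂ = -0.42185.
Unpooled SE = √(p̂₁(1−p̂₁)/n₁ + p̂₂(1−p̂₂)/n₂) = √(0.000589187 + 0.000691178) = 0.035782.
The 99% critical value is z* = 2.576. Margin of error = 0.09217.
CI: -0.42185 ± 0.09217 = (-0.5140, -0.3297).

(-0.5140, -0.3297)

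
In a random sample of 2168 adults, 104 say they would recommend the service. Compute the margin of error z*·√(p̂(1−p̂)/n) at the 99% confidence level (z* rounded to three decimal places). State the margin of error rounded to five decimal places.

ME = 0.01182

The sample proportion is 104/2168 = 0.04797.
SE = √(p̂(1−p̂)/n) = √(0.045669/2168) = 0.004590.
For 99% confidence, z* = 2.576.
So ME = 0.01182.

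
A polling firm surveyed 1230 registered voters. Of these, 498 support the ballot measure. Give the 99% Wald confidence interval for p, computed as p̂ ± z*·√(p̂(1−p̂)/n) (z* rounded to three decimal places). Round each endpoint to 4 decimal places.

Sample proportion p̂ = 498/1230 = 0.40488.
Standard error of p̂: √(0.240952/1230) = √0.000195896 = 0.013996.
The 99% critical value is z* = 2.576.
Margin = 2.576·0.013996 = 0.03605.
CI: 0.40488 ± 0.03605 = (0.3688, 0.4409).

(0.3688, 0.4409)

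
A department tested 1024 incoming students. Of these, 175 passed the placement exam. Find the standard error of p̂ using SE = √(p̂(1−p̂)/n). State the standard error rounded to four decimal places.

The sample proportion is 175/1024 = 0.17090.
p̂(1−p̂) = 0.141693.
SE = √(0.141693/1024) = √0.000138372 = 0.0118.

SE = 0.0118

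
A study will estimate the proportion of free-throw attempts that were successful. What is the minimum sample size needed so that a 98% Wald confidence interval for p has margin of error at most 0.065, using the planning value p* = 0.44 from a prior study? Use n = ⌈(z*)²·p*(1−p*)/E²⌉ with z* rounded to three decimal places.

n = 316

z* = 2.326 at the 98% level.
p*(1−p*) = 0.44·0.56 = 0.2464.
Required n before rounding: 5.410276 × 0.2464 / 0.065² = 315.525.
⌈315.525⌉ = 316.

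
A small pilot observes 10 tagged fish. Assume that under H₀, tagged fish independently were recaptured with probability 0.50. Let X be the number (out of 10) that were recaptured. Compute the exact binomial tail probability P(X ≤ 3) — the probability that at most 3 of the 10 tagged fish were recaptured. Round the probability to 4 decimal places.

P = 0.1719

X is binomial with n = 10 and p = 0.50.
P(X ≤ 3) = C(10,0)·0.50^0·0.50^10 + C(10,1)·0.50^1·0.50^9 + C(10,2)·0.50^2·0.50^8 + C(10,3)·0.50^3·0.50^7.
= 0.000977 + 0.009766 + 0.043945 + 0.117188 = 0.1719.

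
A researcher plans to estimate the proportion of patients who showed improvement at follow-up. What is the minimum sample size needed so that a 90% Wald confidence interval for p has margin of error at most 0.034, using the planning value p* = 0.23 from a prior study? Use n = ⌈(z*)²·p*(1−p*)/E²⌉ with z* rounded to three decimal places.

The 90% critical value is z* = 1.645.
p*(1−p*) = 0.1771.
(z*)²·p*(1−p*)/E² = 2.706025·0.1771/0.001156 = 414.565.
Rounding up, n = 415.

n = 415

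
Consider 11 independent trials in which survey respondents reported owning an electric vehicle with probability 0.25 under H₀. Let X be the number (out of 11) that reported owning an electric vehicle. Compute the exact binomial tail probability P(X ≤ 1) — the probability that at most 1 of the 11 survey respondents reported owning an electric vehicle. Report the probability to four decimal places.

P = 0.1971

X ~ Binomial(n=11, p=0.25).
P(X ≤ 1) = C(11,0)·0.25^0·0.75^11 + C(11,1)·0.25^1·0.75^10.
= 0.042235 + 0.154862 = 0.1971.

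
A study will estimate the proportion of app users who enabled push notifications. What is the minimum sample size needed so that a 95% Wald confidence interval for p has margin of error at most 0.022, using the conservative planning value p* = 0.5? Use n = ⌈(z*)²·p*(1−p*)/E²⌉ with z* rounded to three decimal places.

n = 1985

The 95% critical value is z* = 1.960.
p*(1−p*) = 0.2500.
Required n before rounding: 3.841600 × 0.2500 / 0.022² = 1984.298.
Rounding up, n = 1985.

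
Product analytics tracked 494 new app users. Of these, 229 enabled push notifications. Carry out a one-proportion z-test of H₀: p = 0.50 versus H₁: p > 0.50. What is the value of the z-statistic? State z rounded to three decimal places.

z = -1.620

p̂ = 229/494 = 0.46356.
Null standard error: √(0.50·0.50/494) = √0.000506073 = 0.022496.
z = (p̂ − p₀)/SE = (0.46356 − 0.50)/0.022496 = -1.620.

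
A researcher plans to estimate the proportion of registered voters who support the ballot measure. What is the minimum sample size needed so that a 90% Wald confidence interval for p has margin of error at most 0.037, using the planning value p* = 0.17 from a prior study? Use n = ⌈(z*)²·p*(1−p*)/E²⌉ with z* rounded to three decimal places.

The 90% critical value is z* = 1.645.
p*(1−p*) = 0.1411.
(z*)²·p*(1−p*)/E² = 2.706025·0.1411/0.001369 = 278.904.
Rounding up, n = 279.

n = 279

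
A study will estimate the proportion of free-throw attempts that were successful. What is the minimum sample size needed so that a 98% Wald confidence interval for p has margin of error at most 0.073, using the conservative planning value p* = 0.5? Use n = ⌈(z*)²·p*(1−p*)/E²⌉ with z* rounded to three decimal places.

n = 254

For 98% confidence, z* = 2.326.
p*(1−p*) = 0.2500.
Required n before rounding: 5.410276 × 0.2500 / 0.073² = 253.813.
⌈253.813⌉ = 254.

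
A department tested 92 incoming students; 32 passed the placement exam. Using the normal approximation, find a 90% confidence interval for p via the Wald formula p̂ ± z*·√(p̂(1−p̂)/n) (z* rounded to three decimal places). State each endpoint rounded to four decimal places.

(0.2661, 0.4295)

The sample proportion is 32/92 = 0.34783.
Standard error of p̂: √(0.226843/92) = √0.002465686 = 0.049656.
For 90% confidence, z* = 1.645.
Margin = 1.645·0.049656 = 0.08168.
So the interval runs from 0.2661 to 0.4295.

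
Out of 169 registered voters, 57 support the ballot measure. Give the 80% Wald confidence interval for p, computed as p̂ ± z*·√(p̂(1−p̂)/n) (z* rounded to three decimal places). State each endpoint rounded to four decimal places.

(0.2907, 0.3839)

With x = 57 successes in n = 169, p̂ = 0.33728.
Standard error of p̂: √(0.223522/169) = √0.001322613 = 0.036368.
For 80% confidence, z* = 1.282.
Margin = 1.282·0.036368 = 0.04662.
CI: 0.33728 ± 0.04662 = (0.2907, 0.3839).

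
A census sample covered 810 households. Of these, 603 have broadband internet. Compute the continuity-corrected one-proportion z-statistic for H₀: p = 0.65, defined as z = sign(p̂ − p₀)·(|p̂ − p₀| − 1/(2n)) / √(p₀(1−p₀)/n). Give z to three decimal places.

p̂ = 603/810 = 0.74444. p̂ − p₀ = 0.094444.
1/(2n) = 0.000617.
Corrected numerator: |0.094444| − 0.000617 = 0.093827.
Null standard error: √(0.65·0.35/810) = √0.000280864 = 0.016759.
z = +0.093827/0.016759 = 5.599.

z = 5.599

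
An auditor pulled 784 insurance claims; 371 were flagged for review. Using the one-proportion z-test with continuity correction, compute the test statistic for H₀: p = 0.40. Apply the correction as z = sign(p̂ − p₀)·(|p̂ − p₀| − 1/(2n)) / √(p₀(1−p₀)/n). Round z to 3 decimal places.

p̂ = 371/784 = 0.47321. p̂ − p₀ = 0.073214.
Continuity correction 1/(2n) = 1/1568 = 0.000638.
Corrected numerator: |0.073214| − 0.000638 = 0.072576.
SE₀ = √(0.40·0.60/784) = 0.017496.
z = (+)0.072576/0.017496 = 4.148.

z = 4.148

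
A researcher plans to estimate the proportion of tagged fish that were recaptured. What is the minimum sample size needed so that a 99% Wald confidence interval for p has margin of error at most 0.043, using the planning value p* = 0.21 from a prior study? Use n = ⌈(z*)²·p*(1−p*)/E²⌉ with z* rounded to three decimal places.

n = 596

The 99% critical value is z* = 2.576.
p*(1−p*) = 0.21·0.79 = 0.1659.
(z*)²·p*(1−p*)/E² = 6.635776·0.1659/0.001849 = 595.390.
⌈595.390⌉ = 596.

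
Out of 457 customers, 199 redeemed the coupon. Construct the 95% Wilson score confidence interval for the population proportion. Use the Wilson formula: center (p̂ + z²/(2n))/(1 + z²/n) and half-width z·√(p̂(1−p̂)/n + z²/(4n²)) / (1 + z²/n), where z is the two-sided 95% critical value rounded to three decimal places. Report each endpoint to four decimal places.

(0.3907, 0.4813)

p̂ = 199/457 = 0.43545; z = 1.960, so z² = 3.841600.
1 + z²/n = 1.008406.
Center = (0.43545 + 0.004203)/1.008406 = 0.43599.
Radicand: p̂(1−p̂)/n + z²/(4n²) = 0.000537928 + 0.000004599 = 0.000542527.
Half-width = 1.960·√0.000542527/1.008406 = 0.04527.
Interval: 0.43599 ± 0.04527 → (0.3907, 0.4813).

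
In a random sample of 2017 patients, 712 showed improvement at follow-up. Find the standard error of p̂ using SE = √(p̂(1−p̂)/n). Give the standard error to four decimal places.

With x = 712 successes in n = 2017, p̂ = 0.35300.
p̂(1−p̂) = 0.228391.
SE = √(0.228391/2017) = √0.000113233 = 0.0106.

SE = 0.0106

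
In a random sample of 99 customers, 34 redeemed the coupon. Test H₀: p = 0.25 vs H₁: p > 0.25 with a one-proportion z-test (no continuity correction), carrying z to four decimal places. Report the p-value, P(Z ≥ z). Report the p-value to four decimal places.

p-value = 0.0159

The sample proportion is 34/99 = 0.34343.
Under H₀, SE = √(p₀(1−p₀)/n) = √(0.25·0.75/99) = √0.001893939 = 0.043519.
Test statistic (full precision, shown to 4 dp): z = (34/99 − 0.25)/SE₀ ≈ 2.1470.
p-value = P(Z ≥ z) with z = 2.1470 → 0.0159.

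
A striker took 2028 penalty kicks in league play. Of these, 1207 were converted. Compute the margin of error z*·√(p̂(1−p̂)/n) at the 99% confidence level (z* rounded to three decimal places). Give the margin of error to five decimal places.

ME = 0.02808

p̂ = 1207/2028 = 0.59517.
Standard error of p̂: √(0.240943/2028) = √0.000118808 = 0.010900.
For 99% confidence, z* = 2.576.
So ME = 0.02808.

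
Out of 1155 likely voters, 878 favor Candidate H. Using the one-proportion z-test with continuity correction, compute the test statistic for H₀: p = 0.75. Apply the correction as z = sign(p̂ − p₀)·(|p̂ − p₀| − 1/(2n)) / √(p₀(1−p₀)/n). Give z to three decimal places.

With x = 878 successes in n = 1155, p̂ = 0.76017. p̂ − p₀ = 0.010173.
1/(2n) = 0.000433.
Corrected numerator: |0.010173| − 0.000433 = 0.009740.
Under H₀, SE = √(p₀(1−p₀)/n) = √(0.75·0.25/1155) = √0.000162338 = 0.012741.
z = +0.009740/0.012741 = 0.764.

z = 0.764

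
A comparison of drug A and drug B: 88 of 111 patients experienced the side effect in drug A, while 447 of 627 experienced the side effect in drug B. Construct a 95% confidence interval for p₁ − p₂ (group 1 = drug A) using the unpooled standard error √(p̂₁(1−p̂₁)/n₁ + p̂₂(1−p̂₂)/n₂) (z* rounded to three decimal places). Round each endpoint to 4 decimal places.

(-0.0034, 0.1632)

p̂₁ = 0.79279, p̂₂ = 0.71292, so the observed difference is 0.07987.
Unpooled SE = √(p̂₁(1−p̂₁)/n₁ + p̂₂(1−p̂₂)/n₂) = √(0.001479931 + 0.000326420) = 0.042501.
z* = 1.960 at the 95% level. Margin of error = 0.08330.
So the interval runs from -0.0034 to 0.1632.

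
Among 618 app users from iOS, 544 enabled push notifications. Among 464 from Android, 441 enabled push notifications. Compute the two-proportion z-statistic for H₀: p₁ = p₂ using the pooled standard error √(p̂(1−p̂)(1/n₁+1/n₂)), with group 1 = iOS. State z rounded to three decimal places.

Sample proportions: p̂₁ = 544/618 = 0.88026 and p̂₂ = 441/464 = 0.95043.
Pooled p̂ = (544+441)/(618+464) = 985/1082 = 0.91035.
SE = √[p̂(1−p̂)(1/n₁+1/n₂)] = √[0.91035·0.08965·(1/618+1/464)] ≈ 0.017548.
z = -0.07017/0.017548 = -3.999.

z = -3.999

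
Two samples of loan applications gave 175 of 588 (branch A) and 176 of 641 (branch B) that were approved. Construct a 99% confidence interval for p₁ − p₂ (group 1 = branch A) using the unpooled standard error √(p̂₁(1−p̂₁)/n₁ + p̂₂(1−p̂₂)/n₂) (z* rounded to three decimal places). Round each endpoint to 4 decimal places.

p̂₁ = 0.29762, p̂₂ = 0.27457, so the observed difference is 0.02305.
SE = √(0.000355514 + 0.000310736) = √0.000666250 = 0.025812.
The 99% critical value is z* = 2.576. Margin = 2.576·0.025812 = 0.06649.
So the interval runs from -0.0434 to 0.0895.

(-0.0434, 0.0895)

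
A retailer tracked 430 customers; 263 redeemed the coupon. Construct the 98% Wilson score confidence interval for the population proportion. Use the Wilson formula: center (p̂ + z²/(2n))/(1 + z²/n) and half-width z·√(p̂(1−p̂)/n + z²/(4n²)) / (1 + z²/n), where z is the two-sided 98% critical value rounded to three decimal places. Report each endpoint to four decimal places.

(0.5559, 0.6646)

Here p̂ = 263/430 = 0.61163 and z = 2.326 (z² = 5.410276).
1 + z²/n = 1.012582.
Center = (0.61163 + 0.006291)/1.012582 = 0.61024.
Radicand: p̂(1−p̂)/n + z²/(4n²) = 0.000552417 + 0.000007315 = 0.000559732.
Half-width = z·√(radicand)/denom = 2.326·0.023659/1.012582 = 0.05435.
Interval: 0.61024 ± 0.05435 → (0.5559, 0.6646).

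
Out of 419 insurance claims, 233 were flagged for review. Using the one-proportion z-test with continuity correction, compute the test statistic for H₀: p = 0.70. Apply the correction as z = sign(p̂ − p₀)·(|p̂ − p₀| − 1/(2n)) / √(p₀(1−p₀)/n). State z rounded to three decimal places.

With x = 233 successes in n = 419, p̂ = 0.55609. p̂ − p₀ = -0.143914.
Continuity correction 1/(2n) = 1/838 = 0.001193.
Corrected numerator: |-0.143914| − 0.001193 = 0.142721.
SE₀ = √(0.70·0.30/419) = 0.022387.
z = −0.142721/0.022387 = -6.375.

z = -6.375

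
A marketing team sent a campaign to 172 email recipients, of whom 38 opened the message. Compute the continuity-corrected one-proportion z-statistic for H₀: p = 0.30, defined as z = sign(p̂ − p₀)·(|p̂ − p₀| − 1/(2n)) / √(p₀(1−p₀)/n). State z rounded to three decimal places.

z = -2.180

The sample proportion is 38/172 = 0.22093. p̂ − p₀ = -0.079070.
1/(2n) = 0.002907.
Corrected numerator: |-0.079070| − 0.002907 = 0.076163.
SE₀ = √(0.30·0.70/172) = 0.034942.
z = −0.076163/0.034942 = -2.180.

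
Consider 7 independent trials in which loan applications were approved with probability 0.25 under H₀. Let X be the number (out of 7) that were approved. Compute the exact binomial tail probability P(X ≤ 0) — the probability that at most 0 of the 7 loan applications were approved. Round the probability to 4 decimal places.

P = 0.1335

X ~ Binomial(n=7, p=0.25).
P(X ≤ 0) = C(7,0)·0.25^0·0.75^7.
= 0.133484 = 0.1335.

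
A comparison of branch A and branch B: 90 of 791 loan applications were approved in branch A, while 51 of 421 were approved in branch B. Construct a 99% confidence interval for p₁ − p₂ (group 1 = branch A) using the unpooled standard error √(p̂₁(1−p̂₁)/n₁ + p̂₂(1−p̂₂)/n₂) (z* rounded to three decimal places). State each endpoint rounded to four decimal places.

p̂₁ = 0.11378, p̂₂ = 0.12114, so the observed difference is -0.00736.
SE = √(0.000127477 + 0.000252886) = √0.000380363 = 0.019503.
For 99% confidence, z* = 2.576. Margin = 2.576·0.019503 = 0.05024.
Interval: -0.00736 ± 0.05024 → (-0.0576, 0.0429).

(-0.0576, 0.0429)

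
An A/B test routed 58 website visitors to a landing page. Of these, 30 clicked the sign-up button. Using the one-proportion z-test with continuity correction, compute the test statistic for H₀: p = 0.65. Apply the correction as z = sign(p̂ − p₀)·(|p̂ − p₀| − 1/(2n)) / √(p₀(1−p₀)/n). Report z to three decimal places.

z = -1.982

The sample proportion is 30/58 = 0.51724. p̂ − p₀ = -0.132759.
Continuity correction 1/(2n) = 1/116 = 0.008621.
Corrected numerator: |-0.132759| − 0.008621 = 0.124138.
Under H₀, SE = √(p₀(1−p₀)/n) = √(0.65·0.35/58) = √0.003922414 = 0.062629.
z = (−)0.124138/0.062629 = -1.982.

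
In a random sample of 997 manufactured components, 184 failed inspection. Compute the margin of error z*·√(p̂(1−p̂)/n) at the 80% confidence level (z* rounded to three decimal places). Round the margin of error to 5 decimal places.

p̂ = 184/997 = 0.18455.
SE = √(p̂(1−p̂)/n) = √(0.150494/997) = 0.012286.
z* = 1.282 at the 80% level.
So ME = 0.01575.

ME = 0.01575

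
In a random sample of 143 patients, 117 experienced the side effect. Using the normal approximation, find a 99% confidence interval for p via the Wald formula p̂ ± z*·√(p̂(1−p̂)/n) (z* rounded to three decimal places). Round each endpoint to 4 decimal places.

p̂ = 117/143 = 0.81818.
SE = √(p̂(1−p̂)/n) = √(0.148760/143) = 0.032253.
The 99% critical value is z* = 2.576.
Margin = 2.576·0.032253 = 0.08308.
Interval: 0.81818 ± 0.08308 → (0.7351, 0.9013).

(0.7351, 0.9013)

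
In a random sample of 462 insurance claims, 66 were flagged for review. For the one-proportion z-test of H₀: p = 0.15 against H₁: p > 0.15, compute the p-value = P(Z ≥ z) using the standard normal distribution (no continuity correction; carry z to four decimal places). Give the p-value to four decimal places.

p-value = 0.6664

p̂ = 66/462 = 0.14286.
Under H₀, SE = √(p₀(1−p₀)/n) = √(0.15·0.85/462) = √0.000275974 = 0.016612.
Test statistic (full precision, shown to 4 dp): z = (66/462 − 0.15)/SE₀ ≈ -0.4300.
p-value = P(Z ≥ z) with z = -0.4300 → 0.6664.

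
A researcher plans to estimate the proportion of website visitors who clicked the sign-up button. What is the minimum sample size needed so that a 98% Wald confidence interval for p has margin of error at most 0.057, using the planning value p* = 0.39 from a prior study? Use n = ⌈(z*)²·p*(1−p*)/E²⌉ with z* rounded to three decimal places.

n = 397

The 98% critical value is z* = 2.326.
p*(1−p*) = 0.2379.
(z*)²·p*(1−p*)/E² = 5.410276·0.2379/0.003249 = 396.154.
Rounding up, n = 397.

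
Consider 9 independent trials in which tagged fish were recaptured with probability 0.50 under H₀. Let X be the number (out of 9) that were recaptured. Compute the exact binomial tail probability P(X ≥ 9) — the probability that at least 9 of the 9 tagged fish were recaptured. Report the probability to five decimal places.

X ~ Binomial(n=9, p=0.50).
P(X ≥ 9) = C(9,9)·0.50^9·0.50^0.
= 0.001953 = 0.00195.

P = 0.00195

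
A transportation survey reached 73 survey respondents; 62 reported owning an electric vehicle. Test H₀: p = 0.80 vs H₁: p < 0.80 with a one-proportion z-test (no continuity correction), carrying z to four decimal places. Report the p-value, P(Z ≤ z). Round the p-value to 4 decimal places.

p-value = 0.8539

The sample proportion is 62/73 = 0.84932.
SE₀ = √(0.80·0.20/73) = 0.046816.
z = (p̂ − p₀)/SE = (62/73 − 0.80)/0.046816 ≈ 1.0534.
p-value = P(Z ≤ z) with z = 1.0534 → 0.8539.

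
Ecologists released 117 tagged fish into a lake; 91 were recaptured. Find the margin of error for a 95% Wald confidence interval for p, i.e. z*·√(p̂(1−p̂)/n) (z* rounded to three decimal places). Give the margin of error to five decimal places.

p̂ = 91/117 = 0.77778.
Standard error of p̂: √(0.172840/117) = √0.001477261 = 0.038435.
The 95% critical value is z* = 1.960.
Margin of error = z*·SE = 1.960 × 0.038435 = 0.07533.

ME = 0.07533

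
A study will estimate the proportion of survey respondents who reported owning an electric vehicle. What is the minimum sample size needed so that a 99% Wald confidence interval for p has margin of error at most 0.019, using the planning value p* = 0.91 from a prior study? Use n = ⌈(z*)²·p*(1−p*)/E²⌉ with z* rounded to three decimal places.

n = 1506

The 99% critical value is z* = 2.576.
p*(1−p*) = 0.91·0.09 = 0.0819.
(z*)²·p*(1−p*)/E² = 6.635776·0.0819/0.000361 = 1505.457.
Rounding up, n = 1506.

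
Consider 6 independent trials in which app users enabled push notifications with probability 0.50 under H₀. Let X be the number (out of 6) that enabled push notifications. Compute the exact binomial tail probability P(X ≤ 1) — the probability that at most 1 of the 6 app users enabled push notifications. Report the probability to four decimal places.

X is binomial with n = 6 and p = 0.50.
P(X ≤ 1) = C(6,0)·0.50^0·0.50^6 + C(6,1)·0.50^1·0.50^5.
= 0.015625 + 0.093750 = 0.1094.

P = 0.1094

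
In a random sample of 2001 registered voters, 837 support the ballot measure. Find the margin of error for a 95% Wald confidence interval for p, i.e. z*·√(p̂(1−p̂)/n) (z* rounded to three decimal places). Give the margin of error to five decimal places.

ME = 0.02161

p̂ = 837/2001 = 0.41829.
SE = √(p̂(1−p̂)/n) = √(0.243324/2001) = 0.011027.
For 95% confidence, z* = 1.960.
ME = 1.960·0.011027 = 0.02161.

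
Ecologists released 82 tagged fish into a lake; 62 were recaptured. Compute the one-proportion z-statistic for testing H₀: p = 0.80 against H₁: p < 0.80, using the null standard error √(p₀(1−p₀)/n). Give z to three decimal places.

z = -0.994

The sample proportion is 62/82 = 0.75610.
Under H₀, SE = √(p₀(1−p₀)/n) = √(0.80·0.20/82) = √0.001951220 = 0.044173.
Test statistic: z = -0.04390/0.044173 = -0.994.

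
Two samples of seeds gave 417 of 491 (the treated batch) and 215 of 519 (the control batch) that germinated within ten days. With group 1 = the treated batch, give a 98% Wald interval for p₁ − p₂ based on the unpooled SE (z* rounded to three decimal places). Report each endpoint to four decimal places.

(0.3723, 0.4978)

p̂₁ = 0.84929, p̂₂ = 0.41426, so the observed difference is 0.43503.
SE = √(0.000260689 + 0.000467531) = √0.000728220 = 0.026986.
z* = 2.326 at the 98% level. Margin of error = 0.06277.
Interval: 0.43503 ± 0.06277 → (0.3723, 0.4978).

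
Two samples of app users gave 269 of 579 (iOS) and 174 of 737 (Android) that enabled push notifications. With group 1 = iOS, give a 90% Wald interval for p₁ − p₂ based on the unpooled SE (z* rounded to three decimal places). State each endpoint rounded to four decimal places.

(0.1858, 0.2712)

p̂₁ = 0.46459, p̂₂ = 0.23609, so the observed difference is 0.22850.
SE = √(0.000429614 + 0.000244712) = √0.000674326 = 0.025968.
z* = 1.645 at the 90% level. Margin = 1.645·0.025968 = 0.04272.
So the interval runs from 0.1858 to 0.2712.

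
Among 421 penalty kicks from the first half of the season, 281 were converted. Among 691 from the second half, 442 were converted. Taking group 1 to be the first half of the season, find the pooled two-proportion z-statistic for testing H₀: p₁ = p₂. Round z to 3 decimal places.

z = 0.943

Sample proportions: p̂₁ = 281/421 = 0.66746 and p̂₂ = 442/691 = 0.63965.
Pooled p̂ = (281+442)/(421+691) = 723/1112 = 0.65018.
SE = √[p̂(1−p̂)(1/n₁+1/n₂)] = √[0.65018·0.34982·(1/421+1/691)] ≈ 0.029486.
z = (p̂₁ − p̂₂)/SE = (0.66746 − 0.63965)/0.029486 = 0.02781/0.029486 = 0.943.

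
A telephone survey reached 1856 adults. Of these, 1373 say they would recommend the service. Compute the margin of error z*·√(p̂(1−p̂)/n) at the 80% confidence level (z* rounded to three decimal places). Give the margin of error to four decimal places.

ME = 0.0131

Sample proportion p̂ = 1373/1856 = 0.73976.
SE = √(p̂(1−p̂)/n) = √(0.192514/1856) = 0.010185.
For 80% confidence, z* = 1.282.
So ME = 0.0131.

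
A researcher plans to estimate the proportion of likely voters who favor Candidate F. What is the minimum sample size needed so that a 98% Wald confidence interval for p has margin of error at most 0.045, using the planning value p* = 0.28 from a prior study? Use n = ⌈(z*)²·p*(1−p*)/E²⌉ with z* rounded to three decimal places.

For 98% confidence, z* = 2.326.
p*(1−p*) = 0.2016.
(z*)²·p*(1−p*)/E² = 5.410276·0.2016/0.002025 = 538.623.
Rounding up, n = 539.

n = 539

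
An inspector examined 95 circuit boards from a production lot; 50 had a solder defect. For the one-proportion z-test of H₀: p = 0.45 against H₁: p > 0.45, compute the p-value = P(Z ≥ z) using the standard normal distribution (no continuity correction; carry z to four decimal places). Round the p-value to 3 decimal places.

Sample proportion p̂ = 50/95 = 0.52632.
Null standard error: √(0.45·0.55/95) = √0.002605263 = 0.051042.
z = (p̂ − p₀)/SE = (50/95 − 0.45)/0.051042 ≈ 1.4952.
From the standard normal, P(Z ≥ z) = 0.067.

p-value = 0.067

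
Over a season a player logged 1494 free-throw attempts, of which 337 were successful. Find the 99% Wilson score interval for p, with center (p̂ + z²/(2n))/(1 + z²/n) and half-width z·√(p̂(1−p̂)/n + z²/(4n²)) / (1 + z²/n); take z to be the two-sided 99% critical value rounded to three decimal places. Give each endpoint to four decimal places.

Here p̂ = 337/1494 = 0.22557 and z = 2.576 (z² = 6.635776).
Denominator 1 + z²/n = 1 + 6.635776/1494 = 1.004442.
Center = (0.22557 + 0.002221)/1.004442 = 0.22678.
Radicand: p̂(1−p̂)/n + z²/(4n²) = 0.000116926 + 0.000000743 = 0.000117669.
Half-width = 2.576·√0.000117669/1.004442 = 0.02782.
CI: 0.22678 ± 0.02782 = (0.1990, 0.2546).

(0.1990, 0.2546)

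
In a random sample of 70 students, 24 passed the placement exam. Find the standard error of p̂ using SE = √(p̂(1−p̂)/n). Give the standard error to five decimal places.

SE = 0.05673

The sample proportion is 24/70 = 0.34286.
p̂(1−p̂) = 0.34286·0.65714 = 0.225307.
SE = √(0.225307/70) = 0.05673.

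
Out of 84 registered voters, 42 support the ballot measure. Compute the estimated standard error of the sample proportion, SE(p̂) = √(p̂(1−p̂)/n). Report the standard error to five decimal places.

p̂ = 42/84 = 0.50000.
p̂(1−p̂) = 0.250000.
Dividing by n and taking the root: √0.002976190 = 0.05455.

SE = 0.05455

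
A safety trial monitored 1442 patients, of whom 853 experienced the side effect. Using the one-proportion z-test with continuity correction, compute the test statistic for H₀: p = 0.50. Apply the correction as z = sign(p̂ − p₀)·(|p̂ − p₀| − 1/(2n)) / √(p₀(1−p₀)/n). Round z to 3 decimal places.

z = 6.926

Sample proportion p̂ = 853/1442 = 0.59154. p̂ − p₀ = 0.091540.
Continuity correction 1/(2n) = 1/2884 = 0.000347.
Corrected numerator: |0.091540| − 0.000347 = 0.091193.
Under H₀, SE = √(p₀(1−p₀)/n) = √(0.50·0.50/1442) = √0.000173370 = 0.013167.
z = (+)0.091193/0.013167 = 6.926.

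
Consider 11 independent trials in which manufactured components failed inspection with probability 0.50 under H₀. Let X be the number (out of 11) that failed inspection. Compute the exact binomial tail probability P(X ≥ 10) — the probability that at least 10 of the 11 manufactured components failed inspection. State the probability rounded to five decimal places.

P = 0.00586

X is binomial with n = 11 and p = 0.50.
P(X ≥ 10) = C(11,10)·0.50^10·0.50^1 + C(11,11)·0.50^11·0.50^0.
= 0.005371 + 0.000488 = 0.00586.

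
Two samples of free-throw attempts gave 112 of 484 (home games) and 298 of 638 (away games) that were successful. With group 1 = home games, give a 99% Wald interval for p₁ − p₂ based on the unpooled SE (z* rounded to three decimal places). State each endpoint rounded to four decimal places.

(-0.3066, -0.1648)

p̂₁ = 0.23140, p̂₂ = 0.46708, so the observed difference is -0.23568.
Unpooled SE = √(p̂₁(1−p̂₁)/n₁ + p̂₂(1−p̂₂)/n₂) = √(0.000367473 + 0.000390151) = 0.027525.
For 99% confidence, z* = 2.576. Margin of error = 0.07090.
CI: -0.23568 ± 0.07090 = (-0.3066, -0.1648).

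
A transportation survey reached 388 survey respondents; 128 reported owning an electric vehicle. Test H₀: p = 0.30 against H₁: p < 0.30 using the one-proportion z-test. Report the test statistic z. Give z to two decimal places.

z = 1.29

The sample proportion is 128/388 = 0.32990.
Null standard error: √(0.30·0.70/388) = √0.000541237 = 0.023265.
z = (p̂ − p₀)/SE = (0.32990 − 0.30)/0.023265 = 1.29.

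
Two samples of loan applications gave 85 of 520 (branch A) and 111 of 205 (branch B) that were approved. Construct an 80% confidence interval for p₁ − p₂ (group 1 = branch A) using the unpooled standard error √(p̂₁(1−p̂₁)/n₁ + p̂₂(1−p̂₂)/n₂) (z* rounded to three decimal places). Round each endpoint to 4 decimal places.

(-0.4272, -0.3288)

p̂₁ = 0.16346, p̂₂ = 0.54146, so the observed difference is -0.37800.
Unpooled SE = √(p̂₁(1−p̂₁)/n₁ + p̂₂(1−p̂₂)/n₂) = √(0.000262965 + 0.001211126) = 0.038394.
z* = 1.282 at the 80% level. Margin of error = 0.04922.
So the interval runs from -0.4272 to -0.3288.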